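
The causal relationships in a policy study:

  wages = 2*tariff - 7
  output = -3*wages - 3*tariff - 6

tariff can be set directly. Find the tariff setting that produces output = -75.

tariff = 10

Substituting into the output equation gives output = -9*tariff + 15.
Solve -9*tariff + 15 = -75: tariff = (-75 - 15) / -9 = 10.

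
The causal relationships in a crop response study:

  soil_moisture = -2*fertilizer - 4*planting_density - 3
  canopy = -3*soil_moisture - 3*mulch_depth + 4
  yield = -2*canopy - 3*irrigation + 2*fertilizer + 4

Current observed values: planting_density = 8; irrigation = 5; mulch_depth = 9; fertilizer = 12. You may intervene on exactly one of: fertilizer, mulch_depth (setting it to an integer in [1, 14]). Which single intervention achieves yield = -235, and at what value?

set fertilizer = 6

Intervening on fertilizer: with other inputs at their observed values, yield = -10*fertilizer - 175. Solving for -235 gives fertilizer = 6, within [1, 14].
Intervening on mulch_depth: yield = 6*mulch_depth - 349. Reaching -235 requires mulch_depth = 19, outside [1, 14].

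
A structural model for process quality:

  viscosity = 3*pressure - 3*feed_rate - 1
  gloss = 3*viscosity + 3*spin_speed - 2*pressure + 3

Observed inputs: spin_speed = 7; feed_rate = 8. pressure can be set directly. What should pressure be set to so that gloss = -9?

Substituting into the viscosity equation gives viscosity = 3*pressure - 25.
This gives gloss = 7*pressure - 51.
Solve 7*pressure - 51 = -9: pressure = (-9 + 51) / 7 = 6.

pressure = 6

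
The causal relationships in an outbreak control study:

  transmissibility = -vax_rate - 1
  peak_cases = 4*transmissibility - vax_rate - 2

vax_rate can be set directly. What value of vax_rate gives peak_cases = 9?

vax_rate = -3

Substituting into the peak_cases equation gives peak_cases = -5*vax_rate - 6.
Solve -5*vax_rate - 6 = 9: vax_rate = (9 + 6) / -5 = -3.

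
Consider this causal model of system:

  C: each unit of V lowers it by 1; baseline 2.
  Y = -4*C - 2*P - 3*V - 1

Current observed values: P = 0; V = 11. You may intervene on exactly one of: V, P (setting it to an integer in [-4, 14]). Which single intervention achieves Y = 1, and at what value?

Intervening on V: with other inputs at their observed values, Y = V - 9. Solving for 1 gives V = 10, within [-4, 14].
Intervening on P: Y = -2*P + 2. Reaching 1 requires P = 1/2, not an integer.

set V = 10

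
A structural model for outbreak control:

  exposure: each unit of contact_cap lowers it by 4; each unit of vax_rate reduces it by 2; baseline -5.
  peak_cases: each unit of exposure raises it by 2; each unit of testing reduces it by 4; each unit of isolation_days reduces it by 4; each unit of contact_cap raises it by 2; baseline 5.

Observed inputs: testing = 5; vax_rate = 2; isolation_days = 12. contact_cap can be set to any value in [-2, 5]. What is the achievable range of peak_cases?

-111 to -69

Substituting into the exposure equation gives exposure = -4*contact_cap - 9.
Substituting into the peak_cases equation gives peak_cases = -6*contact_cap - 81.
Linear in contact_cap, so extremes are at the endpoints: contact_cap = -2 gives peak_cases = -69; contact_cap = 5 gives peak_cases = -111.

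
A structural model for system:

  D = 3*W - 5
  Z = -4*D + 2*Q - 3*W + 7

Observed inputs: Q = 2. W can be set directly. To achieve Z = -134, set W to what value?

Substituting into the Z equation gives Z = -15*W + 31.
Solve -15*W + 31 = -134: W = (-134 - 31) / -15 = 11.

W = 11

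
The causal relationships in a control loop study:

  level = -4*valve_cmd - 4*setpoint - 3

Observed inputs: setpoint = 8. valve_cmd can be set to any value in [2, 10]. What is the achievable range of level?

-75 to -43

Substituting into the level equation gives level = -4*valve_cmd - 35.
Linear in valve_cmd, so extremes are at the endpoints: valve_cmd = 2 gives level = -43; valve_cmd = 10 gives level = -75.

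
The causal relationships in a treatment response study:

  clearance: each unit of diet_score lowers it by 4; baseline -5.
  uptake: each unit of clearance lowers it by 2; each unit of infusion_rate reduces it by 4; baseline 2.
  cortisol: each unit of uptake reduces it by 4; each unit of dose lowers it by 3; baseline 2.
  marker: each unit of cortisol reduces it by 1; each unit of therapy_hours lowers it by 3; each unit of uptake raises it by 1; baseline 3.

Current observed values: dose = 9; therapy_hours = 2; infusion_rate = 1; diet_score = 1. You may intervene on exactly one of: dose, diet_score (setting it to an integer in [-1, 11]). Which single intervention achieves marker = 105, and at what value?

Intervening on dose: with other inputs at their observed values, marker = 3*dose + 75. Solving for 105 gives dose = 10, within [-1, 11].
Intervening on diet_score: marker = 40*diet_score + 62. Reaching 105 requires diet_score = 43/40, not an integer.

set dose = 10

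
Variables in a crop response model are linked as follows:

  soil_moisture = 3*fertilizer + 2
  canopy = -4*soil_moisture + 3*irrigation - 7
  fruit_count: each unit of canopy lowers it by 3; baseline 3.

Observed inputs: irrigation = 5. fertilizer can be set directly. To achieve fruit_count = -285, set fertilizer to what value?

fertilizer = -8

Substituting into the canopy equation gives canopy = -12*fertilizer.
This gives fruit_count = 36*fertilizer + 3.
Solve 36*fertilizer + 3 = -285: fertilizer = (-285 - 3) / 36 = -8.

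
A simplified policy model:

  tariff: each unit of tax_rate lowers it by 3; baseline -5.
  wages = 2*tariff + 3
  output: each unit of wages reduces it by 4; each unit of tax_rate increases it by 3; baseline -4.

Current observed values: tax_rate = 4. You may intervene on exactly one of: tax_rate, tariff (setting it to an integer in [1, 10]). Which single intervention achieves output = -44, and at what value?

Intervening on tax_rate: output = 27*tax_rate + 24. Reaching -44 requires tax_rate = -68/27, not an integer.
Intervening on tariff: with other inputs at their observed values, output = -8*tariff - 4. Solving for -44 gives tariff = 5, within [1, 10].

set tariff = 5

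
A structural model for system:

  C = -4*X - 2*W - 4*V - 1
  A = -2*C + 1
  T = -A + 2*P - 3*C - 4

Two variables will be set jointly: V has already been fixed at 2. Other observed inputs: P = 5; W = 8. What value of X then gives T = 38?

With V held at 2:
Substituting into the C equation gives C = -4*X - 25.
Substituting into the A equation gives A = 8*X + 51.
This gives T = 4*X + 30.
Solve 4*X + 30 = 38: X = (38 - 30) / 4 = 2.

X = 2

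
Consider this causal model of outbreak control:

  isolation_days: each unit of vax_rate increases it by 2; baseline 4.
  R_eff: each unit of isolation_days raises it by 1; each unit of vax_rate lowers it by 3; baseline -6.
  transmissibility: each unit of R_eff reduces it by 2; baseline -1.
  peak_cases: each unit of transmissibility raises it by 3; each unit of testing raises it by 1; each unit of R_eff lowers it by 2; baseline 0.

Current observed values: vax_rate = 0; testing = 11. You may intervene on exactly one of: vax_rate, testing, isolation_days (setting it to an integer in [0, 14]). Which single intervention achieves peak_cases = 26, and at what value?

set testing = 13

Intervening on vax_rate: peak_cases = 8*vax_rate + 24. Reaching 26 requires vax_rate = 1/4, not an integer.
Intervening on testing: with other inputs at their observed values, peak_cases = testing + 13. Solving for 26 gives testing = 13, within [0, 14].
Intervening on isolation_days: peak_cases = -8*isolation_days + 56. Reaching 26 requires isolation_days = 15/4, not an integer.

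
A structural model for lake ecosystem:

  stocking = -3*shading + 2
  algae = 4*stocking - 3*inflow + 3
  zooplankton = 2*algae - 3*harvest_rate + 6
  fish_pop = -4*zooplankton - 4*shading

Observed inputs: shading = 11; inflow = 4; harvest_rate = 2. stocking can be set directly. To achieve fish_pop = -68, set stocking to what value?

stocking = 3

Intervening on stocking fixes its value directly, overriding its dependence on shading.
Substituting into the algae equation gives algae = 4*stocking - 9.
Substituting into the zooplankton equation gives zooplankton = 8*stocking - 18.
Substituting into the fish_pop equation gives fish_pop = -32*stocking + 28.
Solve -32*stocking + 28 = -68: stocking = (-68 - 28) / -32 = 3.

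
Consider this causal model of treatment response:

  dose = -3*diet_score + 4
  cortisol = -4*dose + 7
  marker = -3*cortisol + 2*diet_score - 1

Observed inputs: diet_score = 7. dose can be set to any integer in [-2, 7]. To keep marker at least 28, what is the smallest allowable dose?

dose = 3

Intervening on dose fixes its value directly, overriding its dependence on diet_score.
Substituting into the marker equation gives marker = 12*dose - 8.
Require 12*dose - 8 ≥ 28, so dose ≥ 3.
The smallest integer in [-2, 7] satisfying this is 3.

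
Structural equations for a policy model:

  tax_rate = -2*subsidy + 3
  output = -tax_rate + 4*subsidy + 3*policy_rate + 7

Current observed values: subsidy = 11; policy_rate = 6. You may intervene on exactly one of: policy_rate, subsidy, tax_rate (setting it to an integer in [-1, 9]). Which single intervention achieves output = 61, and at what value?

set tax_rate = 8

Intervening on policy_rate: output = 3*policy_rate + 70. Reaching 61 requires policy_rate = -3, outside [-1, 9].
Intervening on subsidy: output = 6*subsidy + 22. Reaching 61 requires subsidy = 13/2, not an integer.
Intervening on tax_rate: with other inputs at their observed values, output = -tax_rate + 69. Solving for 61 gives tax_rate = 8, within [-1, 9].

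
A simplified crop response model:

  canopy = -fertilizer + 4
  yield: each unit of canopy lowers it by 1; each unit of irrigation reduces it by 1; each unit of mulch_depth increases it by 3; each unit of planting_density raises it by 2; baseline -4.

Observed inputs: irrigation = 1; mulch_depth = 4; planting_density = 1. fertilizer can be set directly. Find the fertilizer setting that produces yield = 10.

Substituting into the yield equation gives yield = fertilizer + 5.
Solve fertilizer + 5 = 10: fertilizer = (10 - 5) / 1 = 5.

fertilizer = 5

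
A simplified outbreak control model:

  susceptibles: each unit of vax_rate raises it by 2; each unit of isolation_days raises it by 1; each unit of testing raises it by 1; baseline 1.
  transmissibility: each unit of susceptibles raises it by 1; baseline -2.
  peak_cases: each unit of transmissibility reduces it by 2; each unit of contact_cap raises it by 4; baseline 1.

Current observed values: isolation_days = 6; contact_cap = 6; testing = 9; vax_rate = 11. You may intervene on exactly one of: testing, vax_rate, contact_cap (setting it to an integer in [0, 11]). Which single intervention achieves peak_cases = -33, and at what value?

set testing = 2

Intervening on testing: with other inputs at their observed values, peak_cases = -2*testing - 29. Solving for -33 gives testing = 2, within [0, 11].
Intervening on vax_rate: peak_cases = -4*vax_rate - 3. Reaching -33 requires vax_rate = 15/2, not an integer.
Intervening on contact_cap: peak_cases = 4*contact_cap - 71. Reaching -33 requires contact_cap = 19/2, not an integer.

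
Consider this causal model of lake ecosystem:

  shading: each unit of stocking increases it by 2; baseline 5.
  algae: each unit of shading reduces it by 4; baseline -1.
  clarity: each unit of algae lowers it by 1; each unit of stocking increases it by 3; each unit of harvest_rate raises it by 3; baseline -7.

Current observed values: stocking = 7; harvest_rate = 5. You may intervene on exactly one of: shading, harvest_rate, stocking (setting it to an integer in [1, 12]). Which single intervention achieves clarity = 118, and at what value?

Intervening on shading: clarity = 4*shading + 30. Reaching 118 requires shading = 22, outside [1, 12].
Intervening on harvest_rate: with other inputs at their observed values, clarity = 3*harvest_rate + 91. Solving for 118 gives harvest_rate = 9, within [1, 12].
Intervening on stocking: clarity = 11*stocking + 29. Reaching 118 requires stocking = 89/11, not an integer.

set harvest_rate = 9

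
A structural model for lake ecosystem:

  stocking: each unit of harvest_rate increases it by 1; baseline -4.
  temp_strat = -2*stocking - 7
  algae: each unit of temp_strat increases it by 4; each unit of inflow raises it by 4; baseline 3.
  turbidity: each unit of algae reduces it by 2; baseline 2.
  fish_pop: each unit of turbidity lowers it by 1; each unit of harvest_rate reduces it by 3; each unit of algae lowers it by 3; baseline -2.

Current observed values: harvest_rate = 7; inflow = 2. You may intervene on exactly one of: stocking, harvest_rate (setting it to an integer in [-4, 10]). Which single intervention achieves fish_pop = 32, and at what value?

Intervening on stocking: with other inputs at their observed values, fish_pop = 8*stocking - 8. Solving for 32 gives stocking = 5, within [-4, 10].
Intervening on harvest_rate: fish_pop = 5*harvest_rate - 19. Reaching 32 requires harvest_rate = 51/5, not an integer.

set stocking = 5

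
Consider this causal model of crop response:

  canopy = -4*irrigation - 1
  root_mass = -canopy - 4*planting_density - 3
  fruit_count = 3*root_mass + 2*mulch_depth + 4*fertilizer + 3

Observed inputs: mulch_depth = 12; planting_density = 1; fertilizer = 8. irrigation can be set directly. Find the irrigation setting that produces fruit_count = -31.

Substituting into the root_mass equation gives root_mass = 4*irrigation - 6.
fruit_count becomes 12*irrigation + 41.
Solve 12*irrigation + 41 = -31: irrigation = (-31 - 41) / 12 = -6.

irrigation = -6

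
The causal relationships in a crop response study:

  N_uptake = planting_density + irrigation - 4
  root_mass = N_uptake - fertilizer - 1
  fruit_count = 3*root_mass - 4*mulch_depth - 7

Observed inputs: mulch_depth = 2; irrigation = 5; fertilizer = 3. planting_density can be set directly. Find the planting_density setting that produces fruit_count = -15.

planting_density = 3

Substituting into the N_uptake equation gives N_uptake = planting_density + 1.
root_mass becomes planting_density - 3.
Substituting into the fruit_count equation gives fruit_count = 3*planting_density - 24.
Solve 3*planting_density - 24 = -15: planting_density = (-15 + 24) / 3 = 3.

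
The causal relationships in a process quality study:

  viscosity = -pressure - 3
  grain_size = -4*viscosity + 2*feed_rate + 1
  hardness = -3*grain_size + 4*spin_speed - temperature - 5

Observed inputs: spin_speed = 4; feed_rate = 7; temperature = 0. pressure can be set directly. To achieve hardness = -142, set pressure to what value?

Substituting into the grain_size equation gives grain_size = 4*pressure + 27.
Substituting into the hardness equation gives hardness = -12*pressure - 70.
Solve -12*pressure - 70 = -142: pressure = (-142 + 70) / -12 = 6.

pressure = 6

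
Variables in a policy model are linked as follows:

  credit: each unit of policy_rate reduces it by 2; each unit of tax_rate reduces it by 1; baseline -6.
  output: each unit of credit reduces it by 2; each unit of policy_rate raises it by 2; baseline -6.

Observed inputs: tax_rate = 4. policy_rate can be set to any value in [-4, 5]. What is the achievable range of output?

Substituting into the credit equation gives credit = -2*policy_rate - 10.
This gives output = 6*policy_rate + 14.
Linear in policy_rate, so extremes are at the endpoints: policy_rate = -4 gives output = -10; policy_rate = 5 gives output = 44.

-10 to 44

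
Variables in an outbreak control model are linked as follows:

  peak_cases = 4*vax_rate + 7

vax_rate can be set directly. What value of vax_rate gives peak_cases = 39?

Solve 4*vax_rate + 7 = 39: vax_rate = (39 - 7) / 4 = 8.

vax_rate = 8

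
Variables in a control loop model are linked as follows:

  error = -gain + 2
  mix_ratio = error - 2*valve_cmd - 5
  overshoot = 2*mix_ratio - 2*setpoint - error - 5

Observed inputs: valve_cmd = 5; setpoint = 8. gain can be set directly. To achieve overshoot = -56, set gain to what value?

gain = 7

Substituting into the mix_ratio equation gives mix_ratio = -gain - 13.
Substituting into the overshoot equation gives overshoot = -gain - 49.
Solve -gain - 49 = -56: gain = (-56 + 49) / -1 = 7.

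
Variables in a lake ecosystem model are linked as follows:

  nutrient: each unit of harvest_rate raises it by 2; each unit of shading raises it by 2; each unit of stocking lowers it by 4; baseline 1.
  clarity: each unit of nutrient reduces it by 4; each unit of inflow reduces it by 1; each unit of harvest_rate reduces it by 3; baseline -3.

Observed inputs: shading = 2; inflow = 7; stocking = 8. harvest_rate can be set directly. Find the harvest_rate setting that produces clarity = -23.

harvest_rate = 11

Substituting into the nutrient equation gives nutrient = 2*harvest_rate - 27.
Substituting into the clarity equation gives clarity = -11*harvest_rate + 98.
Solve -11*harvest_rate + 98 = -23: harvest_rate = (-23 - 98) / -11 = 11.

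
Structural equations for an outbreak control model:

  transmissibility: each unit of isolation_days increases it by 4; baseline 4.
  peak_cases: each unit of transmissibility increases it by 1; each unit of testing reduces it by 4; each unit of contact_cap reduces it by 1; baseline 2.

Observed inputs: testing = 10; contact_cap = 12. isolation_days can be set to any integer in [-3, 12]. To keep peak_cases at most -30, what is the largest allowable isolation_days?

isolation_days = 4

Substituting into the peak_cases equation gives peak_cases = 4*isolation_days - 46.
Require 4*isolation_days - 46 ≤ -30, so isolation_days ≤ 4.
The largest integer in [-3, 12] satisfying this is 4.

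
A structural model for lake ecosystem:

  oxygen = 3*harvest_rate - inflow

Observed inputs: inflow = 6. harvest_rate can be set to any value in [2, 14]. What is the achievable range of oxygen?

Substituting into the oxygen equation gives oxygen = 3*harvest_rate - 6.
Linear in harvest_rate, so extremes are at the endpoints: harvest_rate = 2 gives oxygen = 0; harvest_rate = 14 gives oxygen = 36.

0 to 36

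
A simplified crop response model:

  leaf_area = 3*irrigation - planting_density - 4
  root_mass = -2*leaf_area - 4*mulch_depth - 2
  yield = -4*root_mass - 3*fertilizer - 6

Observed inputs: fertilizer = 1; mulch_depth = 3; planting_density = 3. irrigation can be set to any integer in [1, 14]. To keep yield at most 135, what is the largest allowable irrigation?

irrigation = 6

Substituting into the leaf_area equation gives leaf_area = 3*irrigation - 7.
Substituting into the root_mass equation gives root_mass = -6*irrigation.
yield becomes 24*irrigation - 9.
Require 24*irrigation - 9 ≤ 135, so irrigation ≤ 6.
The largest integer in [1, 14] satisfying this is 6.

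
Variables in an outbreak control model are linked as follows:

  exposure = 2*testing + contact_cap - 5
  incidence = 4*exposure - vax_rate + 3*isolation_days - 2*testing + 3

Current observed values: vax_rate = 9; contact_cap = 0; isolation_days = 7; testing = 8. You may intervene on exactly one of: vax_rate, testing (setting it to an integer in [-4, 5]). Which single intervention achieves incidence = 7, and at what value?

Intervening on vax_rate: incidence = -vax_rate + 52. Reaching 7 requires vax_rate = 45, outside [-4, 5].
Intervening on testing: with other inputs at their observed values, incidence = 6*testing - 5. Solving for 7 gives testing = 2, within [-4, 5].

set testing = 2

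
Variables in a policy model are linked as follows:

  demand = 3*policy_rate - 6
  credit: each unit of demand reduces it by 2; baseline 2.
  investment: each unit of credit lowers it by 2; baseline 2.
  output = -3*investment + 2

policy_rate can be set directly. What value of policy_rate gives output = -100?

Substituting into the credit equation gives credit = -6*policy_rate + 14.
Substituting into the investment equation gives investment = 12*policy_rate - 26.
Substituting into the output equation gives output = -36*policy_rate + 80.
Solve -36*policy_rate + 80 = -100: policy_rate = (-100 - 80) / -36 = 5.

policy_rate = 5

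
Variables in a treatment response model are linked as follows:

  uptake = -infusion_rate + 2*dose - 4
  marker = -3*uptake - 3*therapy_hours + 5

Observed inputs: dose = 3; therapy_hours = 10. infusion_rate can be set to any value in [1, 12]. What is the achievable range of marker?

Substituting into the uptake equation gives uptake = -infusion_rate + 2.
So marker = 3*infusion_rate - 31.
Linear in infusion_rate, so extremes are at the endpoints: infusion_rate = 1 gives marker = -28; infusion_rate = 12 gives marker = 5.

-28 to 5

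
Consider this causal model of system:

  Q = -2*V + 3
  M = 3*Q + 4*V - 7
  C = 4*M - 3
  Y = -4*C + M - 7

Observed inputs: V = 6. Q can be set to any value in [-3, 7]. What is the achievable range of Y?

-565 to -115

Intervening on Q fixes its value directly, overriding its dependence on V.
Substituting into the M equation gives M = 3*Q + 17.
Substituting into the C equation gives C = 12*Q + 65.
So Y = -45*Q - 250.
Linear in Q, so extremes are at the endpoints: Q = -3 gives Y = -115; Q = 7 gives Y = -565.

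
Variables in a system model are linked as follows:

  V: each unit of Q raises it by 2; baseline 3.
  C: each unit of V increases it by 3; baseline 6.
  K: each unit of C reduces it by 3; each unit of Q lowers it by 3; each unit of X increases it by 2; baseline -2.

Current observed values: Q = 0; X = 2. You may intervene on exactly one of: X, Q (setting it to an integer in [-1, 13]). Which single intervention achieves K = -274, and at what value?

Intervening on X: K = 2*X - 47. Reaching -274 requires X = -227/2, not an integer.
Intervening on Q: with other inputs at their observed values, K = -21*Q - 43. Solving for -274 gives Q = 11, within [-1, 13].

set Q = 11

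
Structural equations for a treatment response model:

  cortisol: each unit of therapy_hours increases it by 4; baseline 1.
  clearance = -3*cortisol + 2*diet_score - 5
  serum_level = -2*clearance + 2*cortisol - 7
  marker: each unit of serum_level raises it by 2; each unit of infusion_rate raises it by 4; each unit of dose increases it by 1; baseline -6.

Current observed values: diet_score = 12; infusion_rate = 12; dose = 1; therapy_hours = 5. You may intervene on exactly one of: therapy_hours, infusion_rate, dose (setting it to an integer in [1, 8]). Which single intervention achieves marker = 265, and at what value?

set infusion_rate = 6

Intervening on therapy_hours: marker = 64*therapy_hours - 31. Reaching 265 requires therapy_hours = 37/8, not an integer.
Intervening on infusion_rate: with other inputs at their observed values, marker = 4*infusion_rate + 241. Solving for 265 gives infusion_rate = 6, within [1, 8].
Intervening on dose: marker = dose + 288. Reaching 265 requires dose = -23, outside [1, 8].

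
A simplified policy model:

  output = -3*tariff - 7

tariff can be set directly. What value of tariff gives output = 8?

tariff = -5

Solve -3*tariff - 7 = 8: tariff = (8 + 7) / -3 = -5.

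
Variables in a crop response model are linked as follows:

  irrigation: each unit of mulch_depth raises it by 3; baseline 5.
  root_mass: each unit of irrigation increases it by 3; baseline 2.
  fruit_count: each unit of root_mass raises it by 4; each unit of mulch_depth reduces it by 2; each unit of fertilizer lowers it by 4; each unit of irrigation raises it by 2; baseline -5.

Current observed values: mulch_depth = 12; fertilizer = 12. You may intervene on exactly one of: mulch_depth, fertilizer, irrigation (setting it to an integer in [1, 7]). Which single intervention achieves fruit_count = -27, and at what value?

set irrigation = 3

Intervening on mulch_depth: fruit_count = 40*mulch_depth + 25. Reaching -27 requires mulch_depth = -13/10, not an integer.
Intervening on fertilizer: fruit_count = -4*fertilizer + 553. Reaching -27 requires fertilizer = 145, outside [1, 7].
Intervening on irrigation: with other inputs at their observed values, fruit_count = 14*irrigation - 69. Solving for -27 gives irrigation = 3, within [1, 7].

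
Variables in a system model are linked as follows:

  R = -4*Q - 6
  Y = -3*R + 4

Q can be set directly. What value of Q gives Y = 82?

Substituting into the Y equation gives Y = 12*Q + 22.
Solve 12*Q + 22 = 82: Q = (82 - 22) / 12 = 5.

Q = 5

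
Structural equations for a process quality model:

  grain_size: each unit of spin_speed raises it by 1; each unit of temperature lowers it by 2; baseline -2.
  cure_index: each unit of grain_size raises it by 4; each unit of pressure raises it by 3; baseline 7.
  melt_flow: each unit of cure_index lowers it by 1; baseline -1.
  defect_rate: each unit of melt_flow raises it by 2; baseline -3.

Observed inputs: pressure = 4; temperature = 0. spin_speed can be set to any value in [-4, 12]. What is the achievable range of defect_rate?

-123 to 5

Substituting into the grain_size equation gives grain_size = spin_speed - 2.
This gives cure_index = 4*spin_speed + 11.
Substituting into the melt_flow equation gives melt_flow = -4*spin_speed - 12.
defect_rate becomes -8*spin_speed - 27.
Linear in spin_speed, so extremes are at the endpoints: spin_speed = -4 gives defect_rate = 5; spin_speed = 12 gives defect_rate = -123.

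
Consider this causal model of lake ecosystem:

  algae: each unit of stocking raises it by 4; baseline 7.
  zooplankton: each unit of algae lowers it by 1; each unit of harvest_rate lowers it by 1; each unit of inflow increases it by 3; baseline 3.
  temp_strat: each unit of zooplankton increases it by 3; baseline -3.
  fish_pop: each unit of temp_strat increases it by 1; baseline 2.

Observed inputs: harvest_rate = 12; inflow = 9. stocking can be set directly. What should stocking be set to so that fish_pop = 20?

stocking = 1

Substituting into the zooplankton equation gives zooplankton = -4*stocking + 11.
So temp_strat = -12*stocking + 30.
Substituting into the fish_pop equation gives fish_pop = -12*stocking + 32.
Solve -12*stocking + 32 = 20: stocking = (20 - 32) / -12 = 1.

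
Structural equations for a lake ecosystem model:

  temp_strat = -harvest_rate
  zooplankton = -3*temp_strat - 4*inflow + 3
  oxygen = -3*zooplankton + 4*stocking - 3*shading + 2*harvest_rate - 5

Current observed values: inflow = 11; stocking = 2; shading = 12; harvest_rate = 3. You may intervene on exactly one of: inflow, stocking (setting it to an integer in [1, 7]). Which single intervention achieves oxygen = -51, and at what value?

Intervening on inflow: with other inputs at their observed values, oxygen = 12*inflow - 63. Solving for -51 gives inflow = 1, within [1, 7].
Intervening on stocking: oxygen = 4*stocking + 61. Reaching -51 requires stocking = -28, outside [1, 7].

set inflow = 1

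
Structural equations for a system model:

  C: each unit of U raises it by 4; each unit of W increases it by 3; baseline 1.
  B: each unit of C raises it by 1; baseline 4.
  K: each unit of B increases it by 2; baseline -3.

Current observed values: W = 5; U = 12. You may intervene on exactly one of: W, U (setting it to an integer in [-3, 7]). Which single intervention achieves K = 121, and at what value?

Intervening on W: with other inputs at their observed values, K = 6*W + 103. Solving for 121 gives W = 3, within [-3, 7].
Intervening on U: K = 8*U + 37. Reaching 121 requires U = 21/2, not an integer.

set W = 3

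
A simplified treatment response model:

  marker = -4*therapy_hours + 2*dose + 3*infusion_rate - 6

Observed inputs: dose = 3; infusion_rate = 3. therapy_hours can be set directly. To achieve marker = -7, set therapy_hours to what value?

Substituting into the marker equation gives marker = -4*therapy_hours + 9.
Solve -4*therapy_hours + 9 = -7: therapy_hours = (-7 - 9) / -4 = 4.

therapy_hours = 4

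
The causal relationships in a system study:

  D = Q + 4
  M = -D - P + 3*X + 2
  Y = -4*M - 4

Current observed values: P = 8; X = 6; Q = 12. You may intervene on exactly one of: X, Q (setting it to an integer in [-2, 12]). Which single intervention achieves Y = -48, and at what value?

Intervening on X: with other inputs at their observed values, Y = -12*X + 84. Solving for -48 gives X = 11, within [-2, 12].
Intervening on Q: Y = 4*Q - 36. Reaching -48 requires Q = -3, outside [-2, 12].

set X = 11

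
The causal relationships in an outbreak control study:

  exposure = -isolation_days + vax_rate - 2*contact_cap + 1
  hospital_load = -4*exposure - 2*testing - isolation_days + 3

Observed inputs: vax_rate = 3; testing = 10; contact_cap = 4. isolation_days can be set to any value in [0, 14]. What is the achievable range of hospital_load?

Substituting into the exposure equation gives exposure = -isolation_days - 4.
This gives hospital_load = 3*isolation_days - 1.
Linear in isolation_days, so extremes are at the endpoints: isolation_days = 0 gives hospital_load = -1; isolation_days = 14 gives hospital_load = 41.

-1 to 41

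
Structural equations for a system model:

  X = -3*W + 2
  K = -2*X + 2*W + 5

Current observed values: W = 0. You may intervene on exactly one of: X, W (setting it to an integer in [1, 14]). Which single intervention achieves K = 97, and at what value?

set W = 12

Intervening on X: K = -2*X + 5. Reaching 97 requires X = -46, outside [1, 14].
Intervening on W: with other inputs at their observed values, K = 8*W + 1. Solving for 97 gives W = 12, within [1, 14].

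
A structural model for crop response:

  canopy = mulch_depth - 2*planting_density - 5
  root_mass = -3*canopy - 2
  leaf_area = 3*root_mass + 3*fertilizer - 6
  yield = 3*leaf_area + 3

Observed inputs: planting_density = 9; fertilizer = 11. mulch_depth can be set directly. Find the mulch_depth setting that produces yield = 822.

mulch_depth = -5

Substituting into the canopy equation gives canopy = mulch_depth - 23.
root_mass becomes -3*mulch_depth + 67.
So leaf_area = -9*mulch_depth + 228.
Substituting into the yield equation gives yield = -27*mulch_depth + 687.
Solve -27*mulch_depth + 687 = 822: mulch_depth = (822 - 687) / -27 = -5.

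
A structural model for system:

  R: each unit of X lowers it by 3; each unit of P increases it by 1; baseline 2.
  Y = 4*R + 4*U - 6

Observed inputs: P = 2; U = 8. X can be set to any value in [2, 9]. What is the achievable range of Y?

-66 to 18

Substituting into the R equation gives R = -3*X + 4.
So Y = -12*X + 42.
Linear in X, so extremes are at the endpoints: X = 2 gives Y = 18; X = 9 gives Y = -66.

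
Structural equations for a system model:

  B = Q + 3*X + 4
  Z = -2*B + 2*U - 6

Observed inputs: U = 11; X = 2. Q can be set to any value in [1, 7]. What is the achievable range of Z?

-18 to -6

Substituting into the B equation gives B = Q + 10.
Substituting into the Z equation gives Z = -2*Q - 4.
Linear in Q, so extremes are at the endpoints: Q = 1 gives Z = -6; Q = 7 gives Z = -18.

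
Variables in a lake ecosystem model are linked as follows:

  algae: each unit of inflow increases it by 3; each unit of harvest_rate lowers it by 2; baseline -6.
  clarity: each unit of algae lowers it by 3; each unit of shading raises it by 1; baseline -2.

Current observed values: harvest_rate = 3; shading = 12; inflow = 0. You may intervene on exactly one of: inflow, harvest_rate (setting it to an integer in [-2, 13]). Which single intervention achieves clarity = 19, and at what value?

Intervening on inflow: with other inputs at their observed values, clarity = -9*inflow + 46. Solving for 19 gives inflow = 3, within [-2, 13].
Intervening on harvest_rate: clarity = 6*harvest_rate + 28. Reaching 19 requires harvest_rate = -3/2, not an integer.

set inflow = 3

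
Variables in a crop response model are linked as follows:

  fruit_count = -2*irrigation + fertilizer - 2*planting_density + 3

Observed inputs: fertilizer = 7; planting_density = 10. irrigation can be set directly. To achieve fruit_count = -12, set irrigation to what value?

irrigation = 1

Substituting into the fruit_count equation gives fruit_count = -2*irrigation - 10.
Solve -2*irrigation - 10 = -12: irrigation = (-12 + 10) / -2 = 1.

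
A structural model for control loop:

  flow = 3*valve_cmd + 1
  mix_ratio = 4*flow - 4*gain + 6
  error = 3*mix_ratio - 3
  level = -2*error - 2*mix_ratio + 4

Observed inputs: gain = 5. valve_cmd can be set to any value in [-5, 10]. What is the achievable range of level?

Substituting into the mix_ratio equation gives mix_ratio = 12*valve_cmd - 10.
Substituting into the error equation gives error = 36*valve_cmd - 33.
This gives level = -96*valve_cmd + 90.
Linear in valve_cmd, so extremes are at the endpoints: valve_cmd = -5 gives level = 570; valve_cmd = 10 gives level = -870.

-870 to 570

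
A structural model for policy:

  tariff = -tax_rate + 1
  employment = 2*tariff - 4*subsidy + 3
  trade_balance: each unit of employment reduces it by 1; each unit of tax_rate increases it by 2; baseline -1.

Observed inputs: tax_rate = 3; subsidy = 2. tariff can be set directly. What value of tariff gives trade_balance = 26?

Intervening on tariff fixes its value directly, overriding its dependence on tax_rate.
Substituting into the employment equation gives employment = 2*tariff - 5.
Substituting into the trade_balance equation gives trade_balance = -2*tariff + 10.
Solve -2*tariff + 10 = 26: tariff = (26 - 10) / -2 = -8.

tariff = -8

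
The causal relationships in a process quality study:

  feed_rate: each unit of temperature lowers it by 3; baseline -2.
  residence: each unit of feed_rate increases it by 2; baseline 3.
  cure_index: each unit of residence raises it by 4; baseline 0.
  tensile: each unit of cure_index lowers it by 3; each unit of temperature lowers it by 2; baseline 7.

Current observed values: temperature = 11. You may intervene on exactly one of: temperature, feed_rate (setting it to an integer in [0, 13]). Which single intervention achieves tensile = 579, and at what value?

Intervening on temperature: with other inputs at their observed values, tensile = 70*temperature + 19. Solving for 579 gives temperature = 8, within [0, 13].
Intervening on feed_rate: tensile = -24*feed_rate - 51. Reaching 579 requires feed_rate = -105/4, not an integer.

set temperature = 8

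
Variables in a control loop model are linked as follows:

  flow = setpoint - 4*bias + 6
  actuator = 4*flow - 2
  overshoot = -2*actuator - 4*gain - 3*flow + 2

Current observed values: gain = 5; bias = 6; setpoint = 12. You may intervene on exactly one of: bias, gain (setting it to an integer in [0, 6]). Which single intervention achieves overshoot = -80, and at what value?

Intervening on bias: with other inputs at their observed values, overshoot = 44*bias - 212. Solving for -80 gives bias = 3, within [0, 6].
Intervening on gain: overshoot = -4*gain + 72. Reaching -80 requires gain = 38, outside [0, 6].

set bias = 3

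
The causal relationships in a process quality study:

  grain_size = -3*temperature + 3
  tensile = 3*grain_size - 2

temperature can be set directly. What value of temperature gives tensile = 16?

Substituting into the tensile equation gives tensile = -9*temperature + 7.
Solve -9*temperature + 7 = 16: temperature = (16 - 7) / -9 = -1.

temperature = -1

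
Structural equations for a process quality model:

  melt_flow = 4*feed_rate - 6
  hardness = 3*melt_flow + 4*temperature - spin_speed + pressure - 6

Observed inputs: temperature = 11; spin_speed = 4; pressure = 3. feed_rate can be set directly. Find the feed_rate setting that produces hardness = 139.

Substituting into the hardness equation gives hardness = 12*feed_rate + 19.
Solve 12*feed_rate + 19 = 139: feed_rate = (139 - 19) / 12 = 10.

feed_rate = 10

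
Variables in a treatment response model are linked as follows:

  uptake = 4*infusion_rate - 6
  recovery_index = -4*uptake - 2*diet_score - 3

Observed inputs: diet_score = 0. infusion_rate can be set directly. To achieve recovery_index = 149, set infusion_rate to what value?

infusion_rate = -8

Substituting into the recovery_index equation gives recovery_index = -16*infusion_rate + 21.
Solve -16*infusion_rate + 21 = 149: infusion_rate = (149 - 21) / -16 = -8.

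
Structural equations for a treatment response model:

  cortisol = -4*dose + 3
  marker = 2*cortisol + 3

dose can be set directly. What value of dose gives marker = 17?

Substituting into the marker equation gives marker = -8*dose + 9.
Solve -8*dose + 9 = 17: dose = (17 - 9) / -8 = -1.

dose = -1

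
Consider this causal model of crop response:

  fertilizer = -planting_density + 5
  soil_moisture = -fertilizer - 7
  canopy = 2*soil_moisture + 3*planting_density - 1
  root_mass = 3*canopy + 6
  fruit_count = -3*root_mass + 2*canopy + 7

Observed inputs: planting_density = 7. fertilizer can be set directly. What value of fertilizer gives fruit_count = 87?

Intervening on fertilizer fixes its value directly, overriding its dependence on planting_density.
Substituting into the canopy equation gives canopy = -2*fertilizer + 6.
So root_mass = -6*fertilizer + 24.
This gives fruit_count = 14*fertilizer - 53.
Solve 14*fertilizer - 53 = 87: fertilizer = (87 + 53) / 14 = 10.

fertilizer = 10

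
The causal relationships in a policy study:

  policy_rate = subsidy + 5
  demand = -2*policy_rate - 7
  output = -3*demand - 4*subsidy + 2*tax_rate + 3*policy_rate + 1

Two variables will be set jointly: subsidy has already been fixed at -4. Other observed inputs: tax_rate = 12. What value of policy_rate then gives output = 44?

With subsidy held at -4:
Intervening on policy_rate fixes its value directly, overriding its dependence on subsidy.
Substituting into the output equation gives output = 9*policy_rate + 62.
Solve 9*policy_rate + 62 = 44: policy_rate = (44 - 62) / 9 = -2.

policy_rate = -2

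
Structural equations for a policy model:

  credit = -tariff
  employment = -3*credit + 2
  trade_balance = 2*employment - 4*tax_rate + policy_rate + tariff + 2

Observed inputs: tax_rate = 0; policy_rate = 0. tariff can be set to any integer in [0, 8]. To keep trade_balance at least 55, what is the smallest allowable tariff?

tariff = 7

Substituting into the employment equation gives employment = 3*tariff + 2.
Substituting into the trade_balance equation gives trade_balance = 7*tariff + 6.
Require 7*tariff + 6 ≥ 55, so tariff ≥ 7.
The smallest integer in [0, 8] satisfying this is 7.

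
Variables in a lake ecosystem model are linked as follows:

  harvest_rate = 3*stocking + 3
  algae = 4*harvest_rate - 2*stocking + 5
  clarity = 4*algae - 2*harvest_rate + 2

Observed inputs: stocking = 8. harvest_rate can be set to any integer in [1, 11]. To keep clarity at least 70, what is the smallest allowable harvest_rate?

Intervening on harvest_rate fixes its value directly, overriding its dependence on stocking.
Substituting into the algae equation gives algae = 4*harvest_rate - 11.
Substituting into the clarity equation gives clarity = 14*harvest_rate - 42.
Require 14*harvest_rate - 42 ≥ 70, so harvest_rate ≥ 8.
The smallest integer in [1, 11] satisfying this is 8.

harvest_rate = 8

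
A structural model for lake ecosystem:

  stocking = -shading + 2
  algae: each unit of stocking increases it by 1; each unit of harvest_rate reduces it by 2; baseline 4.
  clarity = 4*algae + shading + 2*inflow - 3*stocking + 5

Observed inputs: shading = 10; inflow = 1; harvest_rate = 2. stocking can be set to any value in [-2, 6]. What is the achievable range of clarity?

Intervening on stocking fixes its value directly, overriding its dependence on shading.
Substituting into the algae equation gives algae = stocking.
Substituting into the clarity equation gives clarity = stocking + 17.
Linear in stocking, so extremes are at the endpoints: stocking = -2 gives clarity = 15; stocking = 6 gives clarity = 23.

15 to 23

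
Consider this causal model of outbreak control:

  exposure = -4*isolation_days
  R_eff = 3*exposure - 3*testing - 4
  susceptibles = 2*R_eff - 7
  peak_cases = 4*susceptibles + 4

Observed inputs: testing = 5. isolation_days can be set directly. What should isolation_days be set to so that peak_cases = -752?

Substituting into the R_eff equation gives R_eff = -12*isolation_days - 19.
susceptibles becomes -24*isolation_days - 45.
So peak_cases = -96*isolation_days - 176.
Solve -96*isolation_days - 176 = -752: isolation_days = (-752 + 176) / -96 = 6.

isolation_days = 6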